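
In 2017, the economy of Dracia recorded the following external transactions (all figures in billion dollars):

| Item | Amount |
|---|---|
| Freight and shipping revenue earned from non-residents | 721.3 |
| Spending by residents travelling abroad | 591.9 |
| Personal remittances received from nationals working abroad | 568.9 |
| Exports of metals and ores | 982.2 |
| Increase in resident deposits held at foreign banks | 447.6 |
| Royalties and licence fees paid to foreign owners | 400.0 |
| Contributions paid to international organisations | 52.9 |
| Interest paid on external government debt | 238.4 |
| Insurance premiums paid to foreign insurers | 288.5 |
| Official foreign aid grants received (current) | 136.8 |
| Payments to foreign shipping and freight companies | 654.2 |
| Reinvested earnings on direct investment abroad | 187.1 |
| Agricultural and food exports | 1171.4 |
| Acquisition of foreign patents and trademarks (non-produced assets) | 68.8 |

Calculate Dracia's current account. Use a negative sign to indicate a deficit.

1541.8

Goods: 1171.4 + 982.2 = 2153.6
Services: -591.9 + 721.3 - 288.5 - 654.2 - 400.0 = -1213.3
Primary income: -238.4 + 187.1 = -51.3
Secondary income: 136.8 + 568.9 - 52.9 = 652.8
Current account = 2153.6 + (-1213.3) + (-51.3) + 652.8 = 1541.8
(Excluded from the current account — financial account: increase in resident deposits held at foreign banks 447.6; capital account: acquisition of foreign patents and trademarks (non-produced assets) 68.8.)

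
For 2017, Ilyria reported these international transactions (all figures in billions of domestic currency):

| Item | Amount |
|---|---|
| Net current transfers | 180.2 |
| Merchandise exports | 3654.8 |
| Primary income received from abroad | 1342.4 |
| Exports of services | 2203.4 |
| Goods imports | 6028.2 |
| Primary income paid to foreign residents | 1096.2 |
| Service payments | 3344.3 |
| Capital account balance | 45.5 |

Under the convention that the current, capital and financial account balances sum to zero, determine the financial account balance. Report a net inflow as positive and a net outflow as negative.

Goods balance = 3654.8 - 6028.2 = -2373.4
Services balance = 2203.4 - 3344.3 = -1140.9
Trade balance (goods + services) = -2373.4 + (-1140.9) = -3514.3
Net primary income = 1342.4 - 1096.2 = 246.2
Net secondary income = 180.2
Current account = -3514.3 + 246.2 + 180.2 = -3087.9
Financial account = -(-3087.9 + 45.5) = 3042.4

3042.4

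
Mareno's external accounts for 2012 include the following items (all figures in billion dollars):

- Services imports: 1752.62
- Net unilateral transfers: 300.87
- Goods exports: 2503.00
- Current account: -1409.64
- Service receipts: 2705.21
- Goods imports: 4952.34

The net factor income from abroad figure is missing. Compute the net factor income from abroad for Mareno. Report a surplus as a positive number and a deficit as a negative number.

-213.76

Current account = goods balance + services balance + net primary income + net secondary income
Sum of the known components = -1195.88
Net factor income from abroad = CA - (known components) = -1409.64 - (-1195.88) = -213.76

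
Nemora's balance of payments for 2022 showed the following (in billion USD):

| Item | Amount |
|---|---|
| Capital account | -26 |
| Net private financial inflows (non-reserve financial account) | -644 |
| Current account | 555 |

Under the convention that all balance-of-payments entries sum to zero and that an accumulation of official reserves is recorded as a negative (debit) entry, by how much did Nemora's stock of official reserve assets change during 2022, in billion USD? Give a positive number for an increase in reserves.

-115

Official reserve transactions balance = -(555 + (-26) + (-644)) = 115
An accumulation of reserves is recorded as a debit (negative entry), so the change in the stock of reserves is the negative of that balance.
Change in official reserves = -(115) = -115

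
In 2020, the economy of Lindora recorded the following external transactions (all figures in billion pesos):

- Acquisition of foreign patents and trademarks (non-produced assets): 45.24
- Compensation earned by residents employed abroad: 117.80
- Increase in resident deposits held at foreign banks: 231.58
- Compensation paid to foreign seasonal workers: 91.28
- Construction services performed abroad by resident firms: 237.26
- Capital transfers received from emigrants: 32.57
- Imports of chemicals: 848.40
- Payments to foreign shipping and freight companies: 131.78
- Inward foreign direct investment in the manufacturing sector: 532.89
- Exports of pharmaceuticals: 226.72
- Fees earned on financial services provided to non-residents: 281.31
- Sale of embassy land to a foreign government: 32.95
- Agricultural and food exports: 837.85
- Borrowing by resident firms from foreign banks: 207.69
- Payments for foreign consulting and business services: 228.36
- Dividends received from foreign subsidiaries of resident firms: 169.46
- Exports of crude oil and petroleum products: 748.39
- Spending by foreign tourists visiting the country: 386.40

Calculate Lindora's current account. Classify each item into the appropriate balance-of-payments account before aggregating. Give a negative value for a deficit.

1705.37

Goods: 226.72 - 848.40 + 748.39 + 837.85 = 964.56
Services: -228.36 + 237.26 + 386.40 + 281.31 - 131.78 = 544.83
Primary income: -91.28 + 169.46 + 117.80 = 195.98
Current account = 964.56 + 544.83 + 195.98 = 1705.37
(Excluded from the current account — capital account: acquisition of foreign patents and trademarks (non-produced assets) 45.24, capital transfers received from emigrants 32.57, sale of embassy land to a foreign government 32.95; financial account: increase in resident deposits held at foreign banks 231.58, inward foreign direct investment in the manufacturing sector 532.89, borrowing by resident firms from foreign banks 207.69.)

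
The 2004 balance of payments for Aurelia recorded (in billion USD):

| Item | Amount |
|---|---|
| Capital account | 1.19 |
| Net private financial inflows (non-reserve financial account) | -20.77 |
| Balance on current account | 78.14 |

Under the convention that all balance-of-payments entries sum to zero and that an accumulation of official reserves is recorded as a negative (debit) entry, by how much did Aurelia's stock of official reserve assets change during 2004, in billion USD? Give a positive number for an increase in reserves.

58.56

Official reserve transactions balance = -(78.14 + 1.19 + (-20.77)) = -58.56
An accumulation of reserves is recorded as a debit (negative entry), so the change in the stock of reserves is the negative of that balance.
Change in official reserves = -(-58.56) = 58.56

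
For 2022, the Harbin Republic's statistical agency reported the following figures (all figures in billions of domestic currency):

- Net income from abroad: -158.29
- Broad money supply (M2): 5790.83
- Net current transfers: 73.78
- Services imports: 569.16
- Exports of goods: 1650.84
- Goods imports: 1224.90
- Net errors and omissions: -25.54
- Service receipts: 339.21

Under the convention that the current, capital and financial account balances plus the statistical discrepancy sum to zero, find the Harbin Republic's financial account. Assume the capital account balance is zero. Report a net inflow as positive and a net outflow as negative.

-85.94

Goods balance = 1650.84 - 1224.90 = 425.94
Services balance = 339.21 - 569.16 = -229.95
Trade balance (goods + services) = 425.94 + (-229.95) = 195.99
Net primary income = -158.29
Net secondary income = 73.78
Current account = 195.99 + (-158.29) + 73.78 = 111.48
Financial account = -(111.48 + (-25.54)) = -85.94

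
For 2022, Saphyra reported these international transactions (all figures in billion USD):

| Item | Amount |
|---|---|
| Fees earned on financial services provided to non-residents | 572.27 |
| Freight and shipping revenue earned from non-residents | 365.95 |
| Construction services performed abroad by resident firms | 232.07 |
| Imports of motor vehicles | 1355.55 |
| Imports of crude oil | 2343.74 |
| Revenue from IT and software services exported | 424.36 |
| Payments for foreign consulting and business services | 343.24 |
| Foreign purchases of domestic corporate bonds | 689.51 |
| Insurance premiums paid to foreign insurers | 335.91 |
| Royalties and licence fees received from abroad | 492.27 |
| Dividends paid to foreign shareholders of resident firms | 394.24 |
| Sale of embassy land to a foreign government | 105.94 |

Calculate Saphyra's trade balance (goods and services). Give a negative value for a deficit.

-2291.52

Goods: -1355.55 - 2343.74 = -3699.29
Services: 365.95 - 343.24 + 572.27 - 335.91 + 424.36 + 492.27 + 232.07 = 1407.77
Trade balance = -3699.29 + 1407.77 = -2291.52
(Excluded from the trade balance — financial account: foreign purchases of domestic corporate bonds 689.51; primary income: dividends paid to foreign shareholders of resident firms 394.24; capital account: sale of embassy land to a foreign government 105.94.)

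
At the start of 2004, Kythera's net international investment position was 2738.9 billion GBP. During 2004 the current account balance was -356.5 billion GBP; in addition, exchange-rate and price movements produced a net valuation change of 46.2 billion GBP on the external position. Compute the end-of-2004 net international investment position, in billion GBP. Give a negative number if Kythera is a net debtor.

2428.6

Change in NIIP = current account + net valuation change = -356.5 + 46.2 = -310.3
End-of-year NIIP = 2738.9 + (-310.3) = 2428.6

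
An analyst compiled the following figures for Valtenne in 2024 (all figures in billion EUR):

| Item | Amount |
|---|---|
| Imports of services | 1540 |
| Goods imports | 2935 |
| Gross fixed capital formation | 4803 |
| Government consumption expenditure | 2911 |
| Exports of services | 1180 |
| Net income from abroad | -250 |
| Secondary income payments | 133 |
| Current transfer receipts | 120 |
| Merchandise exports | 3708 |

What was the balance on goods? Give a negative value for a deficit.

Goods balance = 3708 - 2935 = 773

773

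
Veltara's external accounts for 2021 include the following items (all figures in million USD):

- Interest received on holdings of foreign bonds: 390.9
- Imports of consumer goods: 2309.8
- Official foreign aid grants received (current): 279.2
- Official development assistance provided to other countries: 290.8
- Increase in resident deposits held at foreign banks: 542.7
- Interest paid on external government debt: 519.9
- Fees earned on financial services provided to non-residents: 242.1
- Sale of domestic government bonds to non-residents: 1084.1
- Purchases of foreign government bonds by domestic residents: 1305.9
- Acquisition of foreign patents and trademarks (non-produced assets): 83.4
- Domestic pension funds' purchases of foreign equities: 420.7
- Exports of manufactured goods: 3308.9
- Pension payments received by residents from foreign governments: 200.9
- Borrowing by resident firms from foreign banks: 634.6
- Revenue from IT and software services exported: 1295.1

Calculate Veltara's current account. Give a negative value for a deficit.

2596.6

Goods: -2309.8 + 3308.9 = 999.1
Services: 1295.1 + 242.1 = 1537.2
Primary income: -519.9 + 390.9 = -129.0
Secondary income: 200.9 + 279.2 - 290.8 = 189.3
Current account = 999.1 + 1537.2 + (-129.0) + 189.3 = 2596.6
(Excluded from the current account — financial account: increase in resident deposits held at foreign banks 542.7, sale of domestic government bonds to non-residents 1084.1, purchases of foreign government bonds by domestic residents 1305.9, domestic pension funds' purchases of foreign equities 420.7, borrowing by resident firms from foreign banks 634.6; capital account: acquisition of foreign patents and trademarks (non-produced assets) 83.4.)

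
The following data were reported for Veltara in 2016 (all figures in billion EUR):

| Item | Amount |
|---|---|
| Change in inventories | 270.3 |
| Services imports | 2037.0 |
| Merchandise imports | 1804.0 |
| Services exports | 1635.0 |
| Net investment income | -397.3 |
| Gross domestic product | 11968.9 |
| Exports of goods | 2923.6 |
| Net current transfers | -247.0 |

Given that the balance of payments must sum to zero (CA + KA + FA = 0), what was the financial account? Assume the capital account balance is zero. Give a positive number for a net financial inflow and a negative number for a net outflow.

-73.3

Goods balance = 2923.6 - 1804.0 = 1119.6
Services balance = 1635.0 - 2037.0 = -402.0
Trade balance (goods + services) = 1119.6 + (-402.0) = 717.6
Net primary income = -397.3
Net secondary income = -247.0
Current account = 717.6 + (-397.3) + (-247.0) = 73.3
Financial account = -(73.3) = -73.3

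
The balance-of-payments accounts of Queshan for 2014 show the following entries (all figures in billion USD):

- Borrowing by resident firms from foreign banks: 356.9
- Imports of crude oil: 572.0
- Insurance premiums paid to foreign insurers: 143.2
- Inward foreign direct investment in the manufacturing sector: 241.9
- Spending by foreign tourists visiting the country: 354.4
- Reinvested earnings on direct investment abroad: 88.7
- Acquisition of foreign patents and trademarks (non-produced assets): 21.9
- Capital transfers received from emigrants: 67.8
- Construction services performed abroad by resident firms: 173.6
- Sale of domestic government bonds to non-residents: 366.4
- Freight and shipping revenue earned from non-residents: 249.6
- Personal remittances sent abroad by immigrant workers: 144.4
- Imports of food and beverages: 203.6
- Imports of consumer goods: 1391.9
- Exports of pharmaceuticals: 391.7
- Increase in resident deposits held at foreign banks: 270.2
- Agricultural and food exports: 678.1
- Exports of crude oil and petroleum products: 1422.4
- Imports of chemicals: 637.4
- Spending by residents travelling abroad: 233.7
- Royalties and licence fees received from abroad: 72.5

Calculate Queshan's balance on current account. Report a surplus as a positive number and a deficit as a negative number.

Goods: 678.1 + 391.7 - 572.0 + 1422.4 - 203.6 - 1391.9 - 637.4 = -312.7
Services: 72.5 + 173.6 + 249.6 + 354.4 - 143.2 - 233.7 = 473.2
Primary income: 88.7
Secondary income: -144.4
Current account = (-312.7) + 473.2 + 88.7 + (-144.4) = 104.8
(Excluded from the current account — financial account: borrowing by resident firms from foreign banks 356.9, inward foreign direct investment in the manufacturing sector 241.9, sale of domestic government bonds to non-residents 366.4, increase in resident deposits held at foreign banks 270.2; capital account: acquisition of foreign patents and trademarks (non-produced assets) 21.9, capital transfers received from emigrants 67.8.)

104.8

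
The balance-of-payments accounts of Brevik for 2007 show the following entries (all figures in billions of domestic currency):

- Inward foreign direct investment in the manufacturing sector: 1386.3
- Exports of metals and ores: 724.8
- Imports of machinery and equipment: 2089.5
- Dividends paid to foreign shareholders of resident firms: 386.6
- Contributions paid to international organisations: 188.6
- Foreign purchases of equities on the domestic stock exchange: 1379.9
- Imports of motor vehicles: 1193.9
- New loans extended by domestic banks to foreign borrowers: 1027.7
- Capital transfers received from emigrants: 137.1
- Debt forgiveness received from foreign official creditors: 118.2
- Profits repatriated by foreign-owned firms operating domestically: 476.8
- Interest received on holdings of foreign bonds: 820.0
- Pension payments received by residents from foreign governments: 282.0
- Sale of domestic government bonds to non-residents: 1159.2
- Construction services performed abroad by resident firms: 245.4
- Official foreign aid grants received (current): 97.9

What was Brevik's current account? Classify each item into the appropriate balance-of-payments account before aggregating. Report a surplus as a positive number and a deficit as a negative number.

-2165.3

Goods: 724.8 - 2089.5 - 1193.9 = -2558.6
Services: 245.4
Primary income: -476.8 - 386.6 + 820.0 = -43.4
Secondary income: 97.9 - 188.6 + 282.0 = 191.3
Current account = (-2558.6) + 245.4 + (-43.4) + 191.3 = -2165.3
(Excluded from the current account — financial account: inward foreign direct investment in the manufacturing sector 1386.3, foreign purchases of equities on the domestic stock exchange 1379.9, new loans extended by domestic banks to foreign borrowers 1027.7, sale of domestic government bonds to non-residents 1159.2; capital account: capital transfers received from emigrants 137.1, debt forgiveness received from foreign official creditors 118.2.)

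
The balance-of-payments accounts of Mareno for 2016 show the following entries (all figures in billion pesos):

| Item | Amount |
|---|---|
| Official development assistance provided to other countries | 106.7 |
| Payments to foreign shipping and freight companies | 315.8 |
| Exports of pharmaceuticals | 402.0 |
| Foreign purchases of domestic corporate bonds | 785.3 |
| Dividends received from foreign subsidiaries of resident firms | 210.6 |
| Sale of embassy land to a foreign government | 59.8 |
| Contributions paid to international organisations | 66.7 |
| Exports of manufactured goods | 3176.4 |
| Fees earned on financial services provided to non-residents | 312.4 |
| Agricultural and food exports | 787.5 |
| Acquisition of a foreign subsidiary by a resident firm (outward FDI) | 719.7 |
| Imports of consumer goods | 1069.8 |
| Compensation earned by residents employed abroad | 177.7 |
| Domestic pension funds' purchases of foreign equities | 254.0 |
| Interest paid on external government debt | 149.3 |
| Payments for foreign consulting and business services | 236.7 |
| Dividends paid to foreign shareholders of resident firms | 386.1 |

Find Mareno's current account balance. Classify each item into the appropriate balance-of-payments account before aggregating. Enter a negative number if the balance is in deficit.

2735.5

Goods: 787.5 + 402.0 + 3176.4 - 1069.8 = 3296.1
Services: -315.8 - 236.7 + 312.4 = -240.1
Primary income: 177.7 - 386.1 + 210.6 - 149.3 = -147.1
Secondary income: -106.7 - 66.7 = -173.4
Current account = 3296.1 + (-240.1) + (-147.1) + (-173.4) = 2735.5
(Excluded from the current account — financial account: foreign purchases of domestic corporate bonds 785.3, acquisition of a foreign subsidiary by a resident firm (outward FDI) 719.7, domestic pension funds' purchases of foreign equities 254.0; capital account: sale of embassy land to a foreign government 59.8.)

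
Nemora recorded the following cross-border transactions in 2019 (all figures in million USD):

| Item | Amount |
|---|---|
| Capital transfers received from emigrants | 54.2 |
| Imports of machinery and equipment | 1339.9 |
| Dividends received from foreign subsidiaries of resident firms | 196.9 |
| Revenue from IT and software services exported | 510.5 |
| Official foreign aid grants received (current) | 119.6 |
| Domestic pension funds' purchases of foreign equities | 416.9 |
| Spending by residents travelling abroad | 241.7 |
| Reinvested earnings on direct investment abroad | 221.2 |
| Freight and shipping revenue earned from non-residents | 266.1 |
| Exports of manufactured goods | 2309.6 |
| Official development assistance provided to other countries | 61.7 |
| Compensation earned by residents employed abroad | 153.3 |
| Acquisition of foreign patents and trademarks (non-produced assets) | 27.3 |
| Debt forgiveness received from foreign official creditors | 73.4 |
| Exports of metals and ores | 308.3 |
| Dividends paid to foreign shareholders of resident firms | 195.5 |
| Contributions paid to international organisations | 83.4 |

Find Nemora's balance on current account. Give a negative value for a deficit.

Goods: 308.3 + 2309.6 - 1339.9 = 1278.0
Services: -241.7 + 266.1 + 510.5 = 534.9
Primary income: -195.5 + 153.3 + 196.9 + 221.2 = 375.9
Secondary income: -83.4 - 61.7 + 119.6 = -25.5
Current account = 1278.0 + 534.9 + 375.9 + (-25.5) = 2163.3
(Excluded from the current account — capital account: capital transfers received from emigrants 54.2, acquisition of foreign patents and trademarks (non-produced assets) 27.3, debt forgiveness received from foreign official creditors 73.4; financial account: domestic pension funds' purchases of foreign equities 416.9.)

2163.3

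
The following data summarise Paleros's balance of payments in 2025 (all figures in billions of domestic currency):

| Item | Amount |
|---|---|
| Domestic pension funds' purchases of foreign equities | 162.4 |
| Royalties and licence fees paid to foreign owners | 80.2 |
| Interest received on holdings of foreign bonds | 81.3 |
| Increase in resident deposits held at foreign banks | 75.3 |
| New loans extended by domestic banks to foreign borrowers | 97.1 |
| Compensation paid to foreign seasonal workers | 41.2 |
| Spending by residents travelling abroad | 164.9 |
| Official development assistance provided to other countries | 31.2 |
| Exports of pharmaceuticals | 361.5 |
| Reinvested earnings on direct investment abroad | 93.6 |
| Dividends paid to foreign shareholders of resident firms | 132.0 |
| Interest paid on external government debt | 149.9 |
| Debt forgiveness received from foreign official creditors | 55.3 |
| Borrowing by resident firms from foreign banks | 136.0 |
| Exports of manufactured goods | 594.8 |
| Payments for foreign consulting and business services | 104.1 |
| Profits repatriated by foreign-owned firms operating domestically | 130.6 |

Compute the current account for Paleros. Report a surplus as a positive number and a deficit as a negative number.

Goods: 594.8 + 361.5 = 956.3
Services: -104.1 - 164.9 - 80.2 = -349.2
Primary income: 93.6 + 81.3 - 41.2 - 132.0 - 130.6 - 149.9 = -278.8
Secondary income: -31.2
Current account = 956.3 + (-349.2) + (-278.8) + (-31.2) = 297.1
(Excluded from the current account — financial account: domestic pension funds' purchases of foreign equities 162.4, increase in resident deposits held at foreign banks 75.3, new loans extended by domestic banks to foreign borrowers 97.1, borrowing by resident firms from foreign banks 136.0; capital account: debt forgiveness received from foreign official creditors 55.3.)

297.1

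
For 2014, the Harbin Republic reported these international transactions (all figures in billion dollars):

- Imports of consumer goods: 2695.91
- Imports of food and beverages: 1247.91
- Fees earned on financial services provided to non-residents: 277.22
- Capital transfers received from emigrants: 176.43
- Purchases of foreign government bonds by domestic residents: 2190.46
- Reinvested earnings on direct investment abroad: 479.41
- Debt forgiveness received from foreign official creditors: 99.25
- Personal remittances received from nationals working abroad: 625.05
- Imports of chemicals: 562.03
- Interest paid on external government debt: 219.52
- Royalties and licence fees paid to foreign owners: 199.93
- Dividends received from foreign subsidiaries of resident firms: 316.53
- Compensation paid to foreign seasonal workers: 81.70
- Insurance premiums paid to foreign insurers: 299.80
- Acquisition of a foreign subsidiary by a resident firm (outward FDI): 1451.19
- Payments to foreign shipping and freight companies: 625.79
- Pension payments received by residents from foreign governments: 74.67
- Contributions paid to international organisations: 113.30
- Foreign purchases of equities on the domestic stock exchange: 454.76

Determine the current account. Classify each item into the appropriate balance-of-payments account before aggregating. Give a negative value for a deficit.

-4273.01

Goods: -2695.91 - 562.03 - 1247.91 = -4505.85
Services: 277.22 - 625.79 - 199.93 - 299.80 = -848.30
Primary income: 316.53 - 219.52 - 81.70 + 479.41 = 494.72
Secondary income: -113.30 + 625.05 + 74.67 = 586.42
Current account = (-4505.85) + (-848.30) + 494.72 + 586.42 = -4273.01
(Excluded from the current account — capital account: capital transfers received from emigrants 176.43, debt forgiveness received from foreign official creditors 99.25; financial account: purchases of foreign government bonds by domestic residents 2190.46, acquisition of a foreign subsidiary by a resident firm (outward FDI) 1451.19, foreign purchases of equities on the domestic stock exchange 454.76.)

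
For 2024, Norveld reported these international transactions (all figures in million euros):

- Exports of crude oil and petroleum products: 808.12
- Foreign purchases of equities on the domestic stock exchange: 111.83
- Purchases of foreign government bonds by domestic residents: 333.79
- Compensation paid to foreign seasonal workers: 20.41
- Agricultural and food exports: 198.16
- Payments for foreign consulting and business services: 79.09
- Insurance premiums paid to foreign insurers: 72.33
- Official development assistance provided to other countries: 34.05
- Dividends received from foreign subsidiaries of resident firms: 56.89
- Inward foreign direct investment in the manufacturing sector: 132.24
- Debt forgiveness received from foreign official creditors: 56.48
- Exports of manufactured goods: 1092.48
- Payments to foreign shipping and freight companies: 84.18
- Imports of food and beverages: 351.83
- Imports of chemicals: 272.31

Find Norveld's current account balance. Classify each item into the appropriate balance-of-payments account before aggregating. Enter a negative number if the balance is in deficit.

Goods: -351.83 - 272.31 + 1092.48 + 198.16 + 808.12 = 1474.62
Services: -84.18 - 72.33 - 79.09 = -235.60
Primary income: 56.89 - 20.41 = 36.48
Secondary income: -34.05
Current account = 1474.62 + (-235.60) + 36.48 + (-34.05) = 1241.45
(Excluded from the current account — financial account: foreign purchases of equities on the domestic stock exchange 111.83, purchases of foreign government bonds by domestic residents 333.79, inward foreign direct investment in the manufacturing sector 132.24; capital account: debt forgiveness received from foreign official creditors 56.48.)

1241.45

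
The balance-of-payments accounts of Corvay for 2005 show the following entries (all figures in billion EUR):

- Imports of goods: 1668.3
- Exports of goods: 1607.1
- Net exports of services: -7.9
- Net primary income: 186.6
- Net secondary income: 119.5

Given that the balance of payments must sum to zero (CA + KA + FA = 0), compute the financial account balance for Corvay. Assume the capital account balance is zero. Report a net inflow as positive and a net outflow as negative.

-237.0

Goods balance = 1607.1 - 1668.3 = -61.2
Services balance = -7.9
Trade balance (goods + services) = -61.2 + (-7.9) = -69.1
Net primary income = 186.6
Net secondary income = 119.5
Current account = -69.1 + 186.6 + 119.5 = 237.0
Financial account = -(237.0) = -237.0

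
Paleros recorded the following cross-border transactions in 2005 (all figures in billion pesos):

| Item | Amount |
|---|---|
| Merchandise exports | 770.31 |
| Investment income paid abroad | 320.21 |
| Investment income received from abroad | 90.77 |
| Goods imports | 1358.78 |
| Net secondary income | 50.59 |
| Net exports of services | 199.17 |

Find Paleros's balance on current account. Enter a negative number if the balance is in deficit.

Goods balance = 770.31 - 1358.78 = -588.47
Services balance = 199.17
Trade balance (goods + services) = -588.47 + 199.17 = -389.30
Net primary income = 90.77 - 320.21 = -229.44
Net secondary income = 50.59
Current account = -389.30 + (-229.44) + 50.59 = -568.15

-568.15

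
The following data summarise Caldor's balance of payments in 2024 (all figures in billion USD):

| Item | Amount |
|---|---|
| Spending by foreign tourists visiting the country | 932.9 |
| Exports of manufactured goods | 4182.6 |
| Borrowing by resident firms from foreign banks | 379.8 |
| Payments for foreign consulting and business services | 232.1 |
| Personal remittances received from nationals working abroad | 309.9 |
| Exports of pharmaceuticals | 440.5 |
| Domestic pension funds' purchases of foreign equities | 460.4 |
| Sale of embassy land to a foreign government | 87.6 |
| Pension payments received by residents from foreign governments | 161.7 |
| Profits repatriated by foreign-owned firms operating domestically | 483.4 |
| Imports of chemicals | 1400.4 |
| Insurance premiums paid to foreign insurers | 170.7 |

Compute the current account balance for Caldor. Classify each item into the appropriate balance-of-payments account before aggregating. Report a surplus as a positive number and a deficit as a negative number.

Goods: 440.5 + 4182.6 - 1400.4 = 3222.7
Services: 932.9 - 232.1 - 170.7 = 530.1
Primary income: -483.4
Secondary income: 161.7 + 309.9 = 471.6
Current account = 3222.7 + 530.1 + (-483.4) + 471.6 = 3741.0
(Excluded from the current account — financial account: borrowing by resident firms from foreign banks 379.8, domestic pension funds' purchases of foreign equities 460.4; capital account: sale of embassy land to a foreign government 87.6.)

3741.0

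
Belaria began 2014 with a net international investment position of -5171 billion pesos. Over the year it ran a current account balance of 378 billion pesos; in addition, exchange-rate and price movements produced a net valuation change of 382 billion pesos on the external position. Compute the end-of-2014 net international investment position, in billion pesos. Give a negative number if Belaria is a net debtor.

Change in NIIP = current account + net valuation change = 378 + 382 = 760
End-of-year NIIP = -5171 + 760 = -4411

-4411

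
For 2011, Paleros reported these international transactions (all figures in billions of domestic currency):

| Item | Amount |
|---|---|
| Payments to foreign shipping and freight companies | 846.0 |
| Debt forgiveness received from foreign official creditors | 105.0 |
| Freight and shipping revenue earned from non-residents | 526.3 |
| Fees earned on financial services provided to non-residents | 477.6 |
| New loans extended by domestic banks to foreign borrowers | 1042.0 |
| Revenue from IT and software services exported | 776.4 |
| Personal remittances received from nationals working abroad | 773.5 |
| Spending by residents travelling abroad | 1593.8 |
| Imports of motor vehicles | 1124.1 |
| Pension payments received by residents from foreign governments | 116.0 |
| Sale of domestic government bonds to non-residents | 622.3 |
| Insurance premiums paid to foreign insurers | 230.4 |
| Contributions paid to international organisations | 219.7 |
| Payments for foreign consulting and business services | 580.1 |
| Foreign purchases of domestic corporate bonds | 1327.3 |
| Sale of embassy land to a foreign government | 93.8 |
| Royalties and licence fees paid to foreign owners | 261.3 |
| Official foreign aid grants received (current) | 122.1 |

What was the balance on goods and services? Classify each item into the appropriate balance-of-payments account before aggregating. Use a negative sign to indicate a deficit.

-2855.4

Goods: -1124.1
Services: -580.1 - 1593.8 + 526.3 + 477.6 - 261.3 + 776.4 - 846.0 - 230.4 = -1731.3
Trade balance = -1124.1 + (-1731.3) = -2855.4
(Excluded from the trade balance — capital account: debt forgiveness received from foreign official creditors 105.0, sale of embassy land to a foreign government 93.8; financial account: new loans extended by domestic banks to foreign borrowers 1042.0, sale of domestic government bonds to non-residents 622.3, foreign purchases of domestic corporate bonds 1327.3; secondary income: personal remittances received from nationals working abroad 773.5, pension payments received by residents from foreign governments 116.0, contributions paid to international organisations 219.7, official foreign aid grants received (current) 122.1.)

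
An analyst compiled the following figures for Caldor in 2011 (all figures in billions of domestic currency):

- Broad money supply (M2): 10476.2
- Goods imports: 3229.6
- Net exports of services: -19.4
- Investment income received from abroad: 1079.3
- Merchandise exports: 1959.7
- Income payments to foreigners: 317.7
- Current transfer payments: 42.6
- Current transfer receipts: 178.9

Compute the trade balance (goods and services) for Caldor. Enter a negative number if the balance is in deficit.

Goods balance = 1959.7 - 3229.6 = -1269.9
Services balance = -19.4
Trade balance (goods + services) = -1269.9 + (-19.4) = -1289.3

-1289.3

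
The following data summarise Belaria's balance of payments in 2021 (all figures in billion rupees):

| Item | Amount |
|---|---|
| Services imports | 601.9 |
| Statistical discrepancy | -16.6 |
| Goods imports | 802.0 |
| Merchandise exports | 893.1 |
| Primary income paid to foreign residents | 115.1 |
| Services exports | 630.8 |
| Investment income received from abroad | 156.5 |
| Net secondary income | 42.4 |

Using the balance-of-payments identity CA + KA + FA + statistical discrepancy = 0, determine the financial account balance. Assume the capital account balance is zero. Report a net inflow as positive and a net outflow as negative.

-187.2

Goods balance = 893.1 - 802.0 = 91.1
Services balance = 630.8 - 601.9 = 28.9
Trade balance (goods + services) = 91.1 + 28.9 = 120.0
Net primary income = 156.5 - 115.1 = 41.4
Net secondary income = 42.4
Current account = 120.0 + 41.4 + 42.4 = 203.8
Financial account = -(203.8 + (-16.6)) = -187.2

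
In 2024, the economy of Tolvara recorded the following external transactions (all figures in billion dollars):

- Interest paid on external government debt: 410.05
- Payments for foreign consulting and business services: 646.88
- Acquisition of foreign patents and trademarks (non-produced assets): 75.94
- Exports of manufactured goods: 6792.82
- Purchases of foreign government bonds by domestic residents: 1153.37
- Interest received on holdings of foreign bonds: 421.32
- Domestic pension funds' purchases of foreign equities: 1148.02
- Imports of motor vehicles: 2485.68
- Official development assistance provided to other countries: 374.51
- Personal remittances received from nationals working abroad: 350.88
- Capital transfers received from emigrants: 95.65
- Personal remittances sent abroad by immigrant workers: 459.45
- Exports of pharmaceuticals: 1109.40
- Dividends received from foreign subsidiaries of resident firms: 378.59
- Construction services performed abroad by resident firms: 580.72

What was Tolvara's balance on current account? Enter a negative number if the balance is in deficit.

5257.16

Goods: -2485.68 + 6792.82 + 1109.40 = 5416.54
Services: 580.72 - 646.88 = -66.16
Primary income: 421.32 + 378.59 - 410.05 = 389.86
Secondary income: 350.88 - 374.51 - 459.45 = -483.08
Current account = 5416.54 + (-66.16) + 389.86 + (-483.08) = 5257.16
(Excluded from the current account — capital account: acquisition of foreign patents and trademarks (non-produced assets) 75.94, capital transfers received from emigrants 95.65; financial account: purchases of foreign government bonds by domestic residents 1153.37, domestic pension funds' purchases of foreign equities 1148.02.)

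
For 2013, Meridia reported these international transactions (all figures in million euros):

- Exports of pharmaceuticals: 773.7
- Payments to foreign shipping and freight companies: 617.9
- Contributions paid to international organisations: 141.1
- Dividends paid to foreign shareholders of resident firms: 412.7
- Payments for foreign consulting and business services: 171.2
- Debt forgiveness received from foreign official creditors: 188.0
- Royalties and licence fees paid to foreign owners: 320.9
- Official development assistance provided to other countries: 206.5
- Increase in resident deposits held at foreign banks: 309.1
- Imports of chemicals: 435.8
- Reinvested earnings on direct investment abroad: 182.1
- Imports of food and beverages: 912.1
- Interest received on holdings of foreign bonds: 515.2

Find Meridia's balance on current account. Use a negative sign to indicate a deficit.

-1747.2

Goods: -435.8 - 912.1 + 773.7 = -574.2
Services: -171.2 - 320.9 - 617.9 = -1110.0
Primary income: -412.7 + 182.1 + 515.2 = 284.6
Secondary income: -206.5 - 141.1 = -347.6
Current account = (-574.2) + (-1110.0) + 284.6 + (-347.6) = -1747.2
(Excluded from the current account — capital account: debt forgiveness received from foreign official creditors 188.0; financial account: increase in resident deposits held at foreign banks 309.1.)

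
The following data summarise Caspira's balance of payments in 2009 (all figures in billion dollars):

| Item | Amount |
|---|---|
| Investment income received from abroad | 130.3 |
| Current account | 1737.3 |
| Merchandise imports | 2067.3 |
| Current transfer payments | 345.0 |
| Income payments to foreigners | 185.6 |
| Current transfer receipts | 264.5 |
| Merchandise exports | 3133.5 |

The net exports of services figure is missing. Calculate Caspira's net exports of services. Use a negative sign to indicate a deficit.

Current account = goods balance + services balance + net primary income + net secondary income
Sum of the known components = 930.4
Net exports of services = CA - (known components) = 1737.3 - 930.4 = 806.9

806.9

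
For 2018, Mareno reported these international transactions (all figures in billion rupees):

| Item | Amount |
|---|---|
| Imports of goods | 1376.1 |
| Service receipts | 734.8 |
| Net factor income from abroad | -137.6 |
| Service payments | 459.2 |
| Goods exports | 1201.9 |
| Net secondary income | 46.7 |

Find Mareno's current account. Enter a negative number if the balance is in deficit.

10.5

Goods balance = 1201.9 - 1376.1 = -174.2
Services balance = 734.8 - 459.2 = 275.6
Trade balance (goods + services) = -174.2 + 275.6 = 101.4
Net primary income = -137.6
Net secondary income = 46.7
Current account = 101.4 + (-137.6) + 46.7 = 10.5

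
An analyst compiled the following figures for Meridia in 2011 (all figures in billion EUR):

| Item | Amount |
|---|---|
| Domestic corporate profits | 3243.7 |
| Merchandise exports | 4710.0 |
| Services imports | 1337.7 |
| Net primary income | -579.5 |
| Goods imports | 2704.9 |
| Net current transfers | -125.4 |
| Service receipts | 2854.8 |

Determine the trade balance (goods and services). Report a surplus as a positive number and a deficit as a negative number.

Goods balance = 4710.0 - 2704.9 = 2005.1
Services balance = 2854.8 - 1337.7 = 1517.1
Trade balance (goods + services) = 2005.1 + 1517.1 = 3522.2

3522.2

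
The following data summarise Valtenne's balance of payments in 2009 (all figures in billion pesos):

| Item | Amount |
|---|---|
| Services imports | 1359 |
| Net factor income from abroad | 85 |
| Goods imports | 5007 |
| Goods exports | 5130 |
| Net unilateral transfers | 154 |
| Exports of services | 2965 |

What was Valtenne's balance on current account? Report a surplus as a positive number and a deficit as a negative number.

Goods balance = 5130 - 5007 = 123
Services balance = 2965 - 1359 = 1606
Trade balance (goods + services) = 123 + 1606 = 1729
Net primary income = 85
Net secondary income = 154
Current account = 1729 + 85 + 154 = 1968

1968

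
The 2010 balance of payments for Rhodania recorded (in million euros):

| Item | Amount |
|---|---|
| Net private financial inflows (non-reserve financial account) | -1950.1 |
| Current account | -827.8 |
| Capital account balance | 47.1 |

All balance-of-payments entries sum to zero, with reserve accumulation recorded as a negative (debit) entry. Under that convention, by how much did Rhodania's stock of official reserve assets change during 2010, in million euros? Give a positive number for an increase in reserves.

Official reserve transactions balance = -((-827.8) + 47.1 + (-1950.1)) = 2730.8
An accumulation of reserves is recorded as a debit (negative entry), so the change in the stock of reserves is the negative of that balance.
Change in official reserves = -(2730.8) = -2730.8

-2730.8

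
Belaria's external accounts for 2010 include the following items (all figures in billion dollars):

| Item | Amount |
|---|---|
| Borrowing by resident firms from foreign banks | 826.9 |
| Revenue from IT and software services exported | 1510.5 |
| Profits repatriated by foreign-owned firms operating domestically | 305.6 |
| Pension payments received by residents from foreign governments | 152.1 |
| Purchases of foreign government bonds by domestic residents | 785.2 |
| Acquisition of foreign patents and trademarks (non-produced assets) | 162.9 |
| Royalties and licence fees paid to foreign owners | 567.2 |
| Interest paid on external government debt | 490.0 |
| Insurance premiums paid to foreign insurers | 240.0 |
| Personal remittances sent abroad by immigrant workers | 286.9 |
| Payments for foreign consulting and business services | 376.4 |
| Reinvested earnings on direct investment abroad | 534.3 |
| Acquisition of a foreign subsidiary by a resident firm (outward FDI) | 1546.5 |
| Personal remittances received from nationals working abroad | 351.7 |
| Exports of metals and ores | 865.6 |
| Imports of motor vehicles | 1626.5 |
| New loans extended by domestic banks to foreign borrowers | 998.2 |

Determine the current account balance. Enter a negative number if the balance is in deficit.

Goods: 865.6 - 1626.5 = -760.9
Services: -567.2 - 240.0 + 1510.5 - 376.4 = 326.9
Primary income: -305.6 + 534.3 - 490.0 = -261.3
Secondary income: 351.7 - 286.9 + 152.1 = 216.9
Current account = (-760.9) + 326.9 + (-261.3) + 216.9 = -478.4
(Excluded from the current account — financial account: borrowing by resident firms from foreign banks 826.9, purchases of foreign government bonds by domestic residents 785.2, acquisition of a foreign subsidiary by a resident firm (outward FDI) 1546.5, new loans extended by domestic banks to foreign borrowers 998.2; capital account: acquisition of foreign patents and trademarks (non-produced assets) 162.9.)

-478.4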